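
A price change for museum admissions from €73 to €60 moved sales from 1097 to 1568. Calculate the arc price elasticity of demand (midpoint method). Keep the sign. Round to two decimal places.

-1.81

ΔQ = 1568 − 1097 = 471; ΔP = 60 − 73 = -13.
Midpoints: P̄ = 66.50, Q̄ = 1332.5.
ε = (ΔQ/ΔP)(P̄/Q̄) = (471/-13)(66.50/1332.5).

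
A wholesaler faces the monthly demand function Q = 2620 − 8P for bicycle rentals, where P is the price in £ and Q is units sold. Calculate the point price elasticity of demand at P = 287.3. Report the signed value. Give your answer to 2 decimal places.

-7.15

At P = 287.3, Q = 321.600.
dQ/dP = −8.
ε = (dQ/dP)(P/Q) = (-8)(287.3/321.600).
|ε| > 1, so demand is elastic at this price.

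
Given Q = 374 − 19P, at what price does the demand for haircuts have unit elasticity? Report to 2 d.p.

For linear demand Q = a − bP, ε = −bP/(a − bP). |ε| = 1 when bP = a − bP, i.e. P = a/(2b).
P = 374/(2·19) = 374/38 = 9.8421.

9.84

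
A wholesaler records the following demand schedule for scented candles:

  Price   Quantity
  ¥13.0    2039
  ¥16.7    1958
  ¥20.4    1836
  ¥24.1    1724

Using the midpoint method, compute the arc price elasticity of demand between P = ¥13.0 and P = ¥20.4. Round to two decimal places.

-0.24

At P = 13.0, Q = 2039; at P = 20.4, Q = 1836.
ΔQ = -203, ΔP = 7.4. Midpoints: P̄ = 16.70, Q̄ = 1937.5.
ε = (ΔQ/ΔP)(P̄/Q̄) = (-203/7.4)(16.70/1937.5).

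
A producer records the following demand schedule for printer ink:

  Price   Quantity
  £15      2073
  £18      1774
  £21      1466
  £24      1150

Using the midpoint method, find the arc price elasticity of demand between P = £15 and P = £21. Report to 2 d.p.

-1.03

At P = 15, Q = 2073; at P = 21, Q = 1466.
ΔQ = -607, ΔP = 6. Midpoints: P̄ = 18.00, Q̄ = 1769.5.
ε = (ΔQ/ΔP)(P̄/Q̄) = (-607/6)(18.00/1769.5).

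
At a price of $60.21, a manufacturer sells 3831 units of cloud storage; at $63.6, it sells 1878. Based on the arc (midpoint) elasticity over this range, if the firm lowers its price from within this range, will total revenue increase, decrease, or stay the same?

Arc ε = (-1953/3.39)(61.91/2854.5) ≈ -12.494.
|ε| = 12.49 > 1, so demand is elastic. A price cut therefore raises total revenue.

increase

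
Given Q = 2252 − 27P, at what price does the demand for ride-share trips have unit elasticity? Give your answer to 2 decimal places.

41.70

For linear demand Q = a − bP, ε = −bP/(a − bP). |ε| = 1 when bP = a − bP, i.e. P = a/(2b).
P = 2252/(2·27) = 2252/54 = 41.7037.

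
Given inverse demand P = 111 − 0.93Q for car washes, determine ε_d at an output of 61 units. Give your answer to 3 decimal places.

At Q = 61, P = 111 − 0.93(61) = 54.27.
dP/dQ = −0.93, so dQ/dP = 1/(−0.93) = -1.075.
ε = (dQ/dP)(P/Q) = (-1.075)(54.27/61).

-0.957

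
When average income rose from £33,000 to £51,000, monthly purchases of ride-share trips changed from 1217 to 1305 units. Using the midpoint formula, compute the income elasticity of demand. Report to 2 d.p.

0.16

ΔQ = 88, ΔI = 18000. Midpoints: Ī = 42,000, Q̄ = 1261.0.
ε_I = (ΔQ/ΔI)(Ī/Q̄) = (88/18000)(42000/1261.0).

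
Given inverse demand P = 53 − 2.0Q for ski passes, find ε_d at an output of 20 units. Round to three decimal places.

-0.325

At Q = 20, P = 53 − 2.0(20) = 13.00.
dP/dQ = −2.0, so dQ/dP = 1/(−2.0) = -0.500.
ε = (dQ/dP)(P/Q) = (-0.500)(13.00/20).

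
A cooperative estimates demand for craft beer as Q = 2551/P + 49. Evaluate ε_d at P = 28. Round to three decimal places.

-0.650

At P = 28, Q = 140.107.
dQ/dP = −2551/P² = -3.254.
ε = (dQ/dP)(P/Q) = (-3.254)(28/140.107).
|ε| < 1, so demand is inelastic at this price.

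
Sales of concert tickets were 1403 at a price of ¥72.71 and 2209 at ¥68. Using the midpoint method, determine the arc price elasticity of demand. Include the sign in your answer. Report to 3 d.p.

-6.666

ΔQ = 2209 − 1403 = 806; ΔP = 68 − 72.71 = -4.71.
Midpoints: P̄ = 70.35, Q̄ = 1806.0.
ε = (ΔQ/ΔP)(P̄/Q̄) = (806/-4.71)(70.35/1806.0).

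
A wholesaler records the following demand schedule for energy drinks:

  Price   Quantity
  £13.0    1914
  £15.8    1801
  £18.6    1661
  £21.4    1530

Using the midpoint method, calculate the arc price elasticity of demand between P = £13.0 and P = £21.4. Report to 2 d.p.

-0.46

At P = 13.0, Q = 1914; at P = 21.4, Q = 1530.
ΔQ = -384, ΔP = 8.4. Midpoints: P̄ = 17.20, Q̄ = 1722.0.
ε = (ΔQ/ΔP)(P̄/Q̄) = (-384/8.4)(17.20/1722.0).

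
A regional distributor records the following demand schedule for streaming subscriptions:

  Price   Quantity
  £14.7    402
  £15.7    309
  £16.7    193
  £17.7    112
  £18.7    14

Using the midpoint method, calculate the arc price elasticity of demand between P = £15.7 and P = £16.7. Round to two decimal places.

At P = 15.7, Q = 309; at P = 16.7, Q = 193.
ΔQ = -116, ΔP = 1.0. Midpoints: P̄ = 16.20, Q̄ = 251.0.
ε = (ΔQ/ΔP)(P̄/Q̄) = (-116/1.0)(16.20/251.0).

-7.49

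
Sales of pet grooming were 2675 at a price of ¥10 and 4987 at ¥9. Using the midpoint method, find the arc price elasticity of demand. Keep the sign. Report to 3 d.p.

ΔQ = 4987 − 2675 = 2312; ΔP = 9 − 10 = -1.
Midpoints: P̄ = 9.50, Q̄ = 3831.0.
ε = (ΔQ/ΔP)(P̄/Q̄) = (2312/-1)(9.50/3831.0).

-5.733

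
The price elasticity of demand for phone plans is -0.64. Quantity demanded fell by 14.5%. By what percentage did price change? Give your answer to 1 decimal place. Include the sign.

%ΔP ≈ %ΔQ / ε = (-14.5%)/(-0.64) = 22.66%.

22.7%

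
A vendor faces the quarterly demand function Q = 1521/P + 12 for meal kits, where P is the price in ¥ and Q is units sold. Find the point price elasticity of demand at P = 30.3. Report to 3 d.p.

At P = 30.3, Q = 62.198.
dQ/dP = −1521/P² = -1.657.
ε = (dQ/dP)(P/Q) = (-1.657)(30.3/62.198).
|ε| < 1, so demand is inelastic at this price.

-0.807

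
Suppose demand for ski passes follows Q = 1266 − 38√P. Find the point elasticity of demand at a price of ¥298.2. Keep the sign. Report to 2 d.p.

-0.54

At P = 298.2, Q = 609.798.
dQ/dP = −38/(2√P) = -1.100.
ε = (dQ/dP)(P/Q) = (-1.100)(298.2/609.798).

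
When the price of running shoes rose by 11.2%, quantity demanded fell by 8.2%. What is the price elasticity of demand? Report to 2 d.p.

-0.73

ε = %ΔQ / %ΔP = (-8.2)/(11.2) = -0.732.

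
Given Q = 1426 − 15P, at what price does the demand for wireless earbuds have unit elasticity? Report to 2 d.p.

47.53

For linear demand Q = a − bP, ε = −bP/(a − bP). |ε| = 1 when bP = a − bP, i.e. P = a/(2b).
P = 1426/(2·15) = 1426/30 = 47.5333.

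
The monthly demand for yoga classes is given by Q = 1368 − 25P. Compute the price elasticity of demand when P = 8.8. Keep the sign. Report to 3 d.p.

At P = 8.8, Q = 1148.
dQ/dP = −25.
ε = (dQ/dP)(P/Q) = (-25)(8.8/1148).

-0.192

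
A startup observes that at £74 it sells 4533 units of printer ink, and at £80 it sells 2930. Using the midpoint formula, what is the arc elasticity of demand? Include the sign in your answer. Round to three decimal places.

ΔQ = 2930 − 4533 = -1603; ΔP = 80 − 74 = 6.
Midpoints: P̄ = 77.00, Q̄ = 3731.5.
ε = (ΔQ/ΔP)(P̄/Q̄) = (-1603/6)(77.00/3731.5).

-5.513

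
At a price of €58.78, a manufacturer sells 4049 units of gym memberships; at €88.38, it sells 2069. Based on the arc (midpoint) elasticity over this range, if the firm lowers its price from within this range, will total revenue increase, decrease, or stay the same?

increase

Arc ε = (-1980/29.6)(73.58/3059.0) ≈ -1.609.
|ε| = 1.61 > 1, so demand is elastic. A price cut therefore raises total revenue.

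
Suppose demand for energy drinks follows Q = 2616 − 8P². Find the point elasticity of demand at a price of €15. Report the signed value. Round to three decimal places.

At P = 15, Q = 816.
dQ/dP = −16P = -240.
ε = (dQ/dP)(P/Q) = (-240)(15/816).

-4.412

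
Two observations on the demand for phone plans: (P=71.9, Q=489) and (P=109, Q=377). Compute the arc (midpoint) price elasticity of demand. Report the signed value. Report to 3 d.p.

-0.631

ΔQ = 377 − 489 = -112; ΔP = 109 − 71.9 = 37.1.
Midpoints: P̄ = 90.45, Q̄ = 433.0.
ε = (ΔQ/ΔP)(P̄/Q̄) = (-112/37.1)(90.45/433.0).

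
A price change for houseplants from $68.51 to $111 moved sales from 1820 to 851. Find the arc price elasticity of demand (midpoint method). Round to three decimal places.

ΔQ = 851 − 1820 = -969; ΔP = 111 − 68.51 = 42.49.
Midpoints: P̄ = 89.75, Q̄ = 1335.5.
ε = (ΔQ/ΔP)(P̄/Q̄) = (-969/42.49)(89.75/1335.5).

-1.533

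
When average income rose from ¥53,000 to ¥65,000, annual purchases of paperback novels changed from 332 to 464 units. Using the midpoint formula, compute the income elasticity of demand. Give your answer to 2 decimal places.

ΔQ = 132, ΔI = 12000. Midpoints: Ī = 59,000, Q̄ = 398.0.
ε_I = (ΔQ/ΔI)(Ī/Q̄) = (132/12000)(59000/398.0).
ε_I > 0, so the good is normal.

1.63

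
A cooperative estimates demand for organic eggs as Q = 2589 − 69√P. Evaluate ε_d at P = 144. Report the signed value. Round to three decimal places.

-0.235

At P = 144, Q = 1761.
dQ/dP = −69/(2√P) = -2.875.
ε = (dQ/dP)(P/Q) = (-2.875)(144/1761).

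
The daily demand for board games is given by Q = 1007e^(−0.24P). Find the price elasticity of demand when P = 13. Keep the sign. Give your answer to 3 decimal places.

-3.120

At P = 13, Q = 44.466.
dQ/dP = −0.24·1007e^(−0.24P) = −0.24Q = -10.672.
ε = (dQ/dP)(P/Q) = (-10.672)(13/44.466).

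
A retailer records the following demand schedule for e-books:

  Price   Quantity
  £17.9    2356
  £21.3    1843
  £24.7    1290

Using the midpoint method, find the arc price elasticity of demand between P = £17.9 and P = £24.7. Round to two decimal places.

At P = 17.9, Q = 2356; at P = 24.7, Q = 1290.
ΔQ = -1066, ΔP = 6.8. Midpoints: P̄ = 21.30, Q̄ = 1823.0.
ε = (ΔQ/ΔP)(P̄/Q̄) = (-1066/6.8)(21.30/1823.0).

-1.83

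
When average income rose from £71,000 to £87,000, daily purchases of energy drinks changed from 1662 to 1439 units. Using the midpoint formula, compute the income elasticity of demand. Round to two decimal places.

-0.71

ΔQ = -223, ΔI = 16000. Midpoints: Ī = 79,000, Q̄ = 1550.5.
ε_I = (ΔQ/ΔI)(Ī/Q̄) = (-223/16000)(79000/1550.5).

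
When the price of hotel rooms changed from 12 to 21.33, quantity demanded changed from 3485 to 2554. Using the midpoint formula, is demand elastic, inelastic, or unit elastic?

inelastic

Arc ε ≈ -0.551.
|ε| = 0.55 < 1.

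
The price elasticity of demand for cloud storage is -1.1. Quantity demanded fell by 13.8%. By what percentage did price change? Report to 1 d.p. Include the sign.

%ΔP ≈ %ΔQ / ε = (-13.8%)/(-1.1) = 12.55%.

12.5%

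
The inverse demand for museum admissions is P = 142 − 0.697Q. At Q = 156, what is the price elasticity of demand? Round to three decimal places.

At Q = 156, P = 142 − 0.697(156) = 33.27.
dP/dQ = −0.697, so dQ/dP = 1/(−0.697) = -1.435.
ε = (dQ/dP)(P/Q) = (-1.435)(33.27/156).

-0.306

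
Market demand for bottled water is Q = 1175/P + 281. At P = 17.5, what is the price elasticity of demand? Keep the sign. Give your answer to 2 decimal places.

At P = 17.5, Q = 348.143.
dQ/dP = −1175/P² = -3.837.
ε = (dQ/dP)(P/Q) = (-3.837)(17.5/348.143).
|ε| < 1, so demand is inelastic at this price.

-0.19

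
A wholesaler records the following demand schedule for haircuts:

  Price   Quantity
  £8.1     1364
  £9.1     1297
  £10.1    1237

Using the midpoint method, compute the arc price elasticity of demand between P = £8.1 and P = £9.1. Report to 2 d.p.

At P = 8.1, Q = 1364; at P = 9.1, Q = 1297.
ΔQ = -67, ΔP = 1.0. Midpoints: P̄ = 8.60, Q̄ = 1330.5.
ε = (ΔQ/ΔP)(P̄/Q̄) = (-67/1.0)(8.60/1330.5).

-0.43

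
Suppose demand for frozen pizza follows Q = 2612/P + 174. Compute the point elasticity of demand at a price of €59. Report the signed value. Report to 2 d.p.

At P = 59, Q = 218.271.
dQ/dP = −2612/P² = -0.750.
ε = (dQ/dP)(P/Q) = (-0.750)(59/218.271).

-0.20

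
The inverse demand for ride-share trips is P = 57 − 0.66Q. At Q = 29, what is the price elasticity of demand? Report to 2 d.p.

-1.98

At Q = 29, P = 57 − 0.66(29) = 37.86.
dP/dQ = −0.66, so dQ/dP = 1/(−0.66) = -1.515.
ε = (dQ/dP)(P/Q) = (-1.515)(37.86/29).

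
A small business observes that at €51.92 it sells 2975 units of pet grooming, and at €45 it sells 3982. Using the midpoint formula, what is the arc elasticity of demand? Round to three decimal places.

ΔQ = 3982 − 2975 = 1007; ΔP = 45 − 51.92 = -6.92.
Midpoints: P̄ = 48.46, Q̄ = 3478.5.
ε = (ΔQ/ΔP)(P̄/Q̄) = (1007/-6.92)(48.46/3478.5).

-2.027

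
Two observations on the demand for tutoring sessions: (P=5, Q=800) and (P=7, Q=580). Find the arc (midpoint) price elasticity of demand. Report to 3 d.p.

ΔQ = 580 − 800 = -220; ΔP = 7 − 5 = 2.
Midpoints: P̄ = 6.00, Q̄ = 690.0.
ε = (ΔQ/ΔP)(P̄/Q̄) = (-220/2)(6.00/690.0).

-0.957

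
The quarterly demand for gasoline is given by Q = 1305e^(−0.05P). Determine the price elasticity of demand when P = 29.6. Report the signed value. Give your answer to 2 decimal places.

At P = 29.6, Q = 297.067.
dQ/dP = −0.05·1305e^(−0.05P) = −0.05Q = -14.853.
ε = (dQ/dP)(P/Q) = (-14.853)(29.6/297.067).
|ε| > 1, so demand is elastic at this price.

-1.48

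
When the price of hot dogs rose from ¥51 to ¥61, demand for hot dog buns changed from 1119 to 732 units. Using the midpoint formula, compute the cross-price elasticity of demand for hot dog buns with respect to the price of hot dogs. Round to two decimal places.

-2.34

ΔQ_x = 732 − 1119 = -387; ΔP_y = 61 − 51 = 10.
Midpoints: P̄_y = 56.00, Q̄_x = 925.5.
ε_xy = (ΔQ_x/ΔP_y)(P̄_y/Q̄_x) = (-387/10)(56.00/925.5).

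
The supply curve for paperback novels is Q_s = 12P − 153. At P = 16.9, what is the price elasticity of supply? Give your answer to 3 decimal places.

At P = 16.9, Q_s = 49.80.
dQ_s/dP = 12.
ε_s = (dQ_s/dP)(P/Q_s) = (12)(16.9/49.80).

4.072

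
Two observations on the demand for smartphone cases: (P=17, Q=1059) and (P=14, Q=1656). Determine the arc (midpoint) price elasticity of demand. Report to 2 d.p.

-2.27

ΔQ = 1656 − 1059 = 597; ΔP = 14 − 17 = -3.
Midpoints: P̄ = 15.50, Q̄ = 1357.5.
ε = (ΔQ/ΔP)(P̄/Q̄) = (597/-3)(15.50/1357.5).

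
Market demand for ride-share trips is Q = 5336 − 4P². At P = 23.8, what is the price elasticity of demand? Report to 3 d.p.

-1.476

At P = 23.8, Q = 3070.240.
dQ/dP = −8P = -190.400.
ε = (dQ/dP)(P/Q) = (-190.400)(23.8/3070.240).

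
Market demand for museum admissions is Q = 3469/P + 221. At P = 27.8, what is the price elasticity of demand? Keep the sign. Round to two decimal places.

-0.36

At P = 27.8, Q = 345.784.
dQ/dP = −3469/P² = -4.489.
ε = (dQ/dP)(P/Q) = (-4.489)(27.8/345.784).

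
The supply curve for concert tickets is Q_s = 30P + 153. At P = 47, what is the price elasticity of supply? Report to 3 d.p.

At P = 47, Q_s = 1563.
dQ_s/dP = 30.
ε_s = (dQ_s/dP)(P/Q_s) = (30)(47/1563).

0.902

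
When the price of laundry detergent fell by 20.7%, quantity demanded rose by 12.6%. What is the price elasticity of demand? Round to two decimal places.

-0.61

ε = %ΔQ / %ΔP = (12.6)/(-20.7) = -0.609.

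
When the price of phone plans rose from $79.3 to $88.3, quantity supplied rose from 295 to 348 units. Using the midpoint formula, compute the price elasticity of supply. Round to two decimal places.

ΔQ = 348 − 295 = 53; ΔP = 88.3 − 79.3 = 9.
Midpoints: P̄ = 83.80, Q̄ = 321.5.
ε_s = (ΔQ/ΔP)(P̄/Q̄) = (53/9)(83.80/321.5).

1.53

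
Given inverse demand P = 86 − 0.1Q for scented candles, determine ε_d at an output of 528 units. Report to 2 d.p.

-0.63

At Q = 528, P = 86 − 0.1(528) = 33.20.
dP/dQ = −0.1, so dQ/dP = 1/(−0.1) = -10.000.
ε = (dQ/dP)(P/Q) = (-10.000)(33.20/528).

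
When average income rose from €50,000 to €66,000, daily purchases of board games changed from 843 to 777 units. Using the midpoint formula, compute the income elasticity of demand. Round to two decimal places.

-0.30

ΔQ = -66, ΔI = 16000. Midpoints: Ī = 58,000, Q̄ = 810.0.
ε_I = (ΔQ/ΔI)(Ī/Q̄) = (-66/16000)(58000/810.0).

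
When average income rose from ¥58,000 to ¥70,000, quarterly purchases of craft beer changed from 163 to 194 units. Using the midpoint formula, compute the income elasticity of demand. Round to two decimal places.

0.93

ΔQ = 31, ΔI = 12000. Midpoints: Ī = 64,000, Q̄ = 178.5.
ε_I = (ΔQ/ΔI)(Ī/Q̄) = (31/12000)(64000/178.5).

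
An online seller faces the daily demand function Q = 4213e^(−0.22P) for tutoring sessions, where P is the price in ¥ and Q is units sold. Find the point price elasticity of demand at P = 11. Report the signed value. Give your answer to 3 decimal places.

-2.420

At P = 11, Q = 374.627.
dQ/dP = −0.22·4213e^(−0.22P) = −0.22Q = -82.418.
ε = (dQ/dP)(P/Q) = (-82.418)(11/374.627).
|ε| > 1, so demand is elastic at this price.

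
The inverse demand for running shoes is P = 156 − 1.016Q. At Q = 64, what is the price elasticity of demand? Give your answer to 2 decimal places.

-1.40

At Q = 64, P = 156 − 1.016(64) = 90.98.
dP/dQ = −1.016, so dQ/dP = 1/(−1.016) = -0.984.
ε = (dQ/dP)(P/Q) = (-0.984)(90.98/64).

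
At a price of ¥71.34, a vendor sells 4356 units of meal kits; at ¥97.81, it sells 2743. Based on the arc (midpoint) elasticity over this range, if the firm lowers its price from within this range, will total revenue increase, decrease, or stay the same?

increase

Arc ε = (-1613/26.47)(84.58/3549.5) ≈ -1.452.
|ε| = 1.45 > 1, so demand is elastic. A price cut therefore raises total revenue.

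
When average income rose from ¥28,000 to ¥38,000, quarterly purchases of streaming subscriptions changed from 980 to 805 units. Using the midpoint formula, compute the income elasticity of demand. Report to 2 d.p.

ΔQ = -175, ΔI = 10000. Midpoints: Ī = 33,000, Q̄ = 892.5.
ε_I = (ΔQ/ΔI)(Ī/Q̄) = (-175/10000)(33000/892.5).
ε_I < 0, so the good is inferior.

-0.65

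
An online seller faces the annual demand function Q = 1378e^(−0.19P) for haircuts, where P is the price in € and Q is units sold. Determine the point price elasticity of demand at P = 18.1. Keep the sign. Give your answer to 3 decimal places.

At P = 18.1, Q = 44.229.
dQ/dP = −0.19·1378e^(−0.19P) = −0.19Q = -8.404.
ε = (dQ/dP)(P/Q) = (-8.404)(18.1/44.229).

-3.439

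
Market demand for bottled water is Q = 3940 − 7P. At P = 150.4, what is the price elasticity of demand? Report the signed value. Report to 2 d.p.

At P = 150.4, Q = 2887.200.
dQ/dP = −7.
ε = (dQ/dP)(P/Q) = (-7)(150.4/2887.200).

-0.36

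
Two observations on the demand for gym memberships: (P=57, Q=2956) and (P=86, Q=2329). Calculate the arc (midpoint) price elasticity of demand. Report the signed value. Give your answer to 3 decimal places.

ΔQ = 2329 − 2956 = -627; ΔP = 86 − 57 = 29.
Midpoints: P̄ = 71.50, Q̄ = 2642.5.
ε = (ΔQ/ΔP)(P̄/Q̄) = (-627/29)(71.50/2642.5).

-0.585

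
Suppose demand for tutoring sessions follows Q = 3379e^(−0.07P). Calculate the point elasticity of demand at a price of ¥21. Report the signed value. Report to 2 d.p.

At P = 21, Q = 776.918.
dQ/dP = −0.07·3379e^(−0.07P) = −0.07Q = -54.384.
ε = (dQ/dP)(P/Q) = (-54.384)(21/776.918).

-1.47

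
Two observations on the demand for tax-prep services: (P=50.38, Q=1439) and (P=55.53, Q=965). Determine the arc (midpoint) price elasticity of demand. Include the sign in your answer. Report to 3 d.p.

-4.055

ΔQ = 965 − 1439 = -474; ΔP = 55.53 − 50.38 = 5.15.
Midpoints: P̄ = 52.95, Q̄ = 1202.0.
ε = (ΔQ/ΔP)(P̄/Q̄) = (-474/5.15)(52.95/1202.0).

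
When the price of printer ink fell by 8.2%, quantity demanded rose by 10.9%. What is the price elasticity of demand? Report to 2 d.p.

-1.33

ε = %ΔQ / %ΔP = (10.9)/(-8.2) = -1.329.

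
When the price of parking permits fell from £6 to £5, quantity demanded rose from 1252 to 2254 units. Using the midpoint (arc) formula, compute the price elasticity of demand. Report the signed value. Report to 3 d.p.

ΔQ = 2254 − 1252 = 1002; ΔP = 5 − 6 = -1.
Midpoints: P̄ = 5.50, Q̄ = 1753.0.
ε = (ΔQ/ΔP)(P̄/Q̄) = (1002/-1)(5.50/1753.0).

-3.144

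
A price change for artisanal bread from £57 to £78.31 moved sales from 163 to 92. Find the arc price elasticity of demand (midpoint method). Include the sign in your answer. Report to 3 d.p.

ΔQ = 92 − 163 = -71; ΔP = 78.31 − 57 = 21.31.
Midpoints: P̄ = 67.66, Q̄ = 127.5.
ε = (ΔQ/ΔP)(P̄/Q̄) = (-71/21.31)(67.66/127.5).

-1.768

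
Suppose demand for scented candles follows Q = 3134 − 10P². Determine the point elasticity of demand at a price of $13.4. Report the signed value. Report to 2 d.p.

At P = 13.4, Q = 1338.400.
dQ/dP = −20P = -268.
ε = (dQ/dP)(P/Q) = (-268)(13.4/1338.400).
|ε| > 1, so demand is elastic at this price.

-2.68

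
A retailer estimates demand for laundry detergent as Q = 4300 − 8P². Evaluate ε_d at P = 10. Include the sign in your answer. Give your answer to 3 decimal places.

At P = 10, Q = 3500.
dQ/dP = −16P = -160.
ε = (dQ/dP)(P/Q) = (-160)(10/3500).

-0.457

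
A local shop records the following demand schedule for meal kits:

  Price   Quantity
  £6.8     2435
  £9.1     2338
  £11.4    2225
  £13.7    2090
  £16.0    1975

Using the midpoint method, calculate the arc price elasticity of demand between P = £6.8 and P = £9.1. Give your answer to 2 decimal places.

-0.14

At P = 6.8, Q = 2435; at P = 9.1, Q = 2338.
ΔQ = -97, ΔP = 2.3. Midpoints: P̄ = 7.95, Q̄ = 2386.5.
ε = (ΔQ/ΔP)(P̄/Q̄) = (-97/2.3)(7.95/2386.5).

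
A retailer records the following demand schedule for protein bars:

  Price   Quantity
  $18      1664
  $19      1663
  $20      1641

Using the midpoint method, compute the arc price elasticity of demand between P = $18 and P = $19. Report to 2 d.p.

-0.01

At P = 18, Q = 1664; at P = 19, Q = 1663.
ΔQ = -1, ΔP = 1. Midpoints: P̄ = 18.50, Q̄ = 1663.5.
ε = (ΔQ/ΔP)(P̄/Q̄) = (-1/1)(18.50/1663.5).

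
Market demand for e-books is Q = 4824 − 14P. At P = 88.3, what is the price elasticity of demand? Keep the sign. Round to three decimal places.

At P = 88.3, Q = 3587.800.
dQ/dP = −14.
ε = (dQ/dP)(P/Q) = (-14)(88.3/3587.800).

-0.345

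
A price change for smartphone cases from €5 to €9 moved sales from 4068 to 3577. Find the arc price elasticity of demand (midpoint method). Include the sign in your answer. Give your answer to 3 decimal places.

-0.225

ΔQ = 3577 − 4068 = -491; ΔP = 9 − 5 = 4.
Midpoints: P̄ = 7.00, Q̄ = 3822.5.
ε = (ΔQ/ΔP)(P̄/Q̄) = (-491/4)(7.00/3822.5).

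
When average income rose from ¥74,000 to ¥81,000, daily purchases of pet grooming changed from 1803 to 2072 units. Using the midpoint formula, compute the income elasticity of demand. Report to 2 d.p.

ΔQ = 269, ΔI = 7000. Midpoints: Ī = 77,500, Q̄ = 1937.5.
ε_I = (ΔQ/ΔI)(Ī/Q̄) = (269/7000)(77500/1937.5).
ε_I > 0, so the good is normal.

1.54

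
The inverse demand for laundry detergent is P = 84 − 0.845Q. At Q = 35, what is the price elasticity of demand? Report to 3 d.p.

-1.840

At Q = 35, P = 84 − 0.845(35) = 54.42.
dP/dQ = −0.845, so dQ/dP = 1/(−0.845) = -1.183.
ε = (dQ/dP)(P/Q) = (-1.183)(54.42/35).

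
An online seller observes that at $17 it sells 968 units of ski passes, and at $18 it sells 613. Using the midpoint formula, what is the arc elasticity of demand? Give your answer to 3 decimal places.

-7.859

ΔQ = 613 − 968 = -355; ΔP = 18 − 17 = 1.
Midpoints: P̄ = 17.50, Q̄ = 790.5.
ε = (ΔQ/ΔP)(P̄/Q̄) = (-355/1)(17.50/790.5).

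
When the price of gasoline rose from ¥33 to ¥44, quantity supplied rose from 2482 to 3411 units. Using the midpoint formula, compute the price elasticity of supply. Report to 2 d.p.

ΔQ = 3411 − 2482 = 929; ΔP = 44 − 33 = 11.
Midpoints: P̄ = 38.50, Q̄ = 2946.5.
ε_s = (ΔQ/ΔP)(P̄/Q̄) = (929/11)(38.50/2946.5).

1.10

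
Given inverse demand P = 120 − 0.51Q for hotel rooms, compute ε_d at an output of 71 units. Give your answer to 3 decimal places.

At Q = 71, P = 120 − 0.51(71) = 83.79.
dP/dQ = −0.51, so dQ/dP = 1/(−0.51) = -1.961.
ε = (dQ/dP)(P/Q) = (-1.961)(83.79/71).

-2.314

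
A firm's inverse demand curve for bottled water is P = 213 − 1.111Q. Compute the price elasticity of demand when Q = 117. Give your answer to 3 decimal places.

-0.639

At Q = 117, P = 213 − 1.111(117) = 83.01.
dP/dQ = −1.111, so dQ/dP = 1/(−1.111) = -0.900.
ε = (dQ/dP)(P/Q) = (-0.900)(83.01/117).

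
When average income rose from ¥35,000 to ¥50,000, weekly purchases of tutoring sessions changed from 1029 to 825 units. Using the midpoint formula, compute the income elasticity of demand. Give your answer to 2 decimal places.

ΔQ = -204, ΔI = 15000. Midpoints: Ī = 42,500, Q̄ = 927.0.
ε_I = (ΔQ/ΔI)(Ī/Q̄) = (-204/15000)(42500/927.0).

-0.62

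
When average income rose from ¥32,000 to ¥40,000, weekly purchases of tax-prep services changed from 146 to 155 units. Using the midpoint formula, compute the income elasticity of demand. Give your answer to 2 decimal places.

ΔQ = 9, ΔI = 8000. Midpoints: Ī = 36,000, Q̄ = 150.5.
ε_I = (ΔQ/ΔI)(Ī/Q̄) = (9/8000)(36000/150.5).
ε_I > 0, so the good is normal.

0.27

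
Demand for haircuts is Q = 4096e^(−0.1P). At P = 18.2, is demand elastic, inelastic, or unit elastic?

Q = 663.657, dQ/dP = -66.366.
ε = (dQ/dP)(P/Q) ≈ -1.820.
|ε| = 1.82 > 1.

elastic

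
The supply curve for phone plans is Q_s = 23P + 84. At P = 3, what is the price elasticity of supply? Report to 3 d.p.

0.451

At P = 3, Q_s = 153.
dQ_s/dP = 23.
ε_s = (dQ_s/dP)(P/Q_s) = (23)(3/153).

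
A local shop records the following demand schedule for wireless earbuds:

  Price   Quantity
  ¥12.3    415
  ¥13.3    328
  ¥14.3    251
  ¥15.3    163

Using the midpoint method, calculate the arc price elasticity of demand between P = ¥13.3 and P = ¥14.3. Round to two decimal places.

At P = 13.3, Q = 328; at P = 14.3, Q = 251.
ΔQ = -77, ΔP = 1.0. Midpoints: P̄ = 13.80, Q̄ = 289.5.
ε = (ΔQ/ΔP)(P̄/Q̄) = (-77/1.0)(13.80/289.5).

-3.67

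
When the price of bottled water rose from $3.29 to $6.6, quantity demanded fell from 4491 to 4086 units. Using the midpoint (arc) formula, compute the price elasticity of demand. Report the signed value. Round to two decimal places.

-0.14

ΔQ = 4086 − 4491 = -405; ΔP = 6.6 − 3.29 = 3.31.
Midpoints: P̄ = 4.95, Q̄ = 4288.5.
ε = (ΔQ/ΔP)(P̄/Q̄) = (-405/3.31)(4.95/4288.5).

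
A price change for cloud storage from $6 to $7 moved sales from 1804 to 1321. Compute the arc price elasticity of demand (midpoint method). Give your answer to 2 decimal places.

ΔQ = 1321 − 1804 = -483; ΔP = 7 − 6 = 1.
Midpoints: P̄ = 6.50, Q̄ = 1562.5.
ε = (ΔQ/ΔP)(P̄/Q̄) = (-483/1)(6.50/1562.5).

-2.01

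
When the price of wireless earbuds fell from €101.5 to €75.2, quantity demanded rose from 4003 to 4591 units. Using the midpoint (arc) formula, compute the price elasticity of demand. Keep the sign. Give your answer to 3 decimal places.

-0.460

ΔQ = 4591 − 4003 = 588; ΔP = 75.2 − 101.5 = -26.3.
Midpoints: P̄ = 88.35, Q̄ = 4297.0.
ε = (ΔQ/ΔP)(P̄/Q̄) = (588/-26.3)(88.35/4297.0).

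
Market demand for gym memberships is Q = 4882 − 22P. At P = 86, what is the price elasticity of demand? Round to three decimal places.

-0.633

At P = 86, Q = 2990.
dQ/dP = −22.
ε = (dQ/dP)(P/Q) = (-22)(86/2990).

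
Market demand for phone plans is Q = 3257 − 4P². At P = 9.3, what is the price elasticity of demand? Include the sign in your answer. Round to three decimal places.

-0.238

At P = 9.3, Q = 2911.040.
dQ/dP = −8P = -74.400.
ε = (dQ/dP)(P/Q) = (-74.400)(9.3/2911.040).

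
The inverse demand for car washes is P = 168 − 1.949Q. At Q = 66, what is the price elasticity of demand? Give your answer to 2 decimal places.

-0.31

At Q = 66, P = 168 − 1.949(66) = 39.37.
dP/dQ = −1.949, so dQ/dP = 1/(−1.949) = -0.513.
ε = (dQ/dP)(P/Q) = (-0.513)(39.37/66).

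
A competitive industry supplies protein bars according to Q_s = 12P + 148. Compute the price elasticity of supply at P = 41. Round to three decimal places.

At P = 41, Q_s = 640.
dQ_s/dP = 12.
ε_s = (dQ_s/dP)(P/Q_s) = (12)(41/640).

0.769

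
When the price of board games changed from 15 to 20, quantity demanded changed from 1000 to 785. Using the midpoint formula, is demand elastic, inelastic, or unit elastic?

inelastic

Arc ε ≈ -0.843.
|ε| = 0.84 < 1.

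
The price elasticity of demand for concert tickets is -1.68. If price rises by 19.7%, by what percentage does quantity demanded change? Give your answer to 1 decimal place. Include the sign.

%ΔQ ≈ ε × %ΔP = (-1.68)(19.7%) = -33.10%.

-33.1%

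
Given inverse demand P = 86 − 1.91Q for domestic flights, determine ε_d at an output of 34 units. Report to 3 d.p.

-0.324

At Q = 34, P = 86 − 1.91(34) = 21.06.
dP/dQ = −1.91, so dQ/dP = 1/(−1.91) = -0.524.
ε = (dQ/dP)(P/Q) = (-0.524)(21.06/34).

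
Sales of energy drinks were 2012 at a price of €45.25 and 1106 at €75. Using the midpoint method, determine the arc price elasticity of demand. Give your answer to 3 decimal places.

-1.174

ΔQ = 1106 − 2012 = -906; ΔP = 75 − 45.25 = 29.75.
Midpoints: P̄ = 60.12, Q̄ = 1559.0.
ε = (ΔQ/ΔP)(P̄/Q̄) = (-906/29.75)(60.12/1559.0).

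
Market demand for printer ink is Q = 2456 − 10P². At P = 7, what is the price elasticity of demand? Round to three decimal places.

-0.498

At P = 7, Q = 1966.
dQ/dP = −20P = -140.
ε = (dQ/dP)(P/Q) = (-140)(7/1966).
|ε| < 1, so demand is inelastic at this price.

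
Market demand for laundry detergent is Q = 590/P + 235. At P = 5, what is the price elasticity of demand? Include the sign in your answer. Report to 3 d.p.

At P = 5, Q = 353.
dQ/dP = −590/P² = -23.600.
ε = (dQ/dP)(P/Q) = (-23.600)(5/353).
|ε| < 1, so demand is inelastic at this price.

-0.334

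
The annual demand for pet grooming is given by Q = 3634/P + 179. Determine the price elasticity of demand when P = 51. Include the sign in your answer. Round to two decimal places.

-0.28

At P = 51, Q = 250.255.
dQ/dP = −3634/P² = -1.397.
ε = (dQ/dP)(P/Q) = (-1.397)(51/250.255).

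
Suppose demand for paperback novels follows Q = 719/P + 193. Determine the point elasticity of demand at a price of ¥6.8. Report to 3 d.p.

-0.354

At P = 6.8, Q = 298.735.
dQ/dP = −719/P² = -15.549.
ε = (dQ/dP)(P/Q) = (-15.549)(6.8/298.735).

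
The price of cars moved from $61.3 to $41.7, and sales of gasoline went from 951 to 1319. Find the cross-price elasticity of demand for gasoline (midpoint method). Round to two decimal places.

ΔQ_x = 1319 − 951 = 368; ΔP_y = 41.7 − 61.3 = -19.6.
Midpoints: P̄_y = 51.50, Q̄_x = 1135.0.
ε_xy = (ΔQ_x/ΔP_y)(P̄_y/Q̄_x) = (368/-19.6)(51.50/1135.0).

-0.85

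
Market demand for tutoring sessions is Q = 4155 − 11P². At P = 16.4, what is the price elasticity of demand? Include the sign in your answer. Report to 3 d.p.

At P = 16.4, Q = 1196.440.
dQ/dP = −22P = -360.800.
ε = (dQ/dP)(P/Q) = (-360.800)(16.4/1196.440).
|ε| > 1, so demand is elastic at this price.

-4.946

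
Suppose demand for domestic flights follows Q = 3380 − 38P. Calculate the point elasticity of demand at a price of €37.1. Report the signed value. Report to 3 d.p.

At P = 37.1, Q = 1970.200.
dQ/dP = −38.
ε = (dQ/dP)(P/Q) = (-38)(37.1/1970.200).

-0.716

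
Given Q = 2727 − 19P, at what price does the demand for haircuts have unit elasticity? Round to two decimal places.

For linear demand Q = a − bP, ε = −bP/(a − bP). |ε| = 1 when bP = a − bP, i.e. P = a/(2b).
P = 2727/(2·19) = 2727/38 = 71.7632.

71.76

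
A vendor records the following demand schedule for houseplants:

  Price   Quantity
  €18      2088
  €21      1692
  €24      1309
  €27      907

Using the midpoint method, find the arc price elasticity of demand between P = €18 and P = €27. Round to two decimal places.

At P = 18, Q = 2088; at P = 27, Q = 907.
ΔQ = -1181, ΔP = 9. Midpoints: P̄ = 22.50, Q̄ = 1497.5.
ε = (ΔQ/ΔP)(P̄/Q̄) = (-1181/9)(22.50/1497.5).

-1.97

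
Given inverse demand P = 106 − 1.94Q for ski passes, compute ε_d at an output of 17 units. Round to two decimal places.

-2.21

At Q = 17, P = 106 − 1.94(17) = 73.02.
dP/dQ = −1.94, so dQ/dP = 1/(−1.94) = -0.515.
ε = (dQ/dP)(P/Q) = (-0.515)(73.02/17).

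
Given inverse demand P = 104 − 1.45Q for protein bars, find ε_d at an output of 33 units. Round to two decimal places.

At Q = 33, P = 104 − 1.45(33) = 56.15.
dP/dQ = −1.45, so dQ/dP = 1/(−1.45) = -0.690.
ε = (dQ/dP)(P/Q) = (-0.690)(56.15/33).

-1.17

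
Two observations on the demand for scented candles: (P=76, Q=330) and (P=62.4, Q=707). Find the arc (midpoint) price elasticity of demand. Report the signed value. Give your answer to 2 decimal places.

-3.70

ΔQ = 707 − 330 = 377; ΔP = 62.4 − 76 = -13.6.
Midpoints: P̄ = 69.20, Q̄ = 518.5.
ε = (ΔQ/ΔP)(P̄/Q̄) = (377/-13.6)(69.20/518.5).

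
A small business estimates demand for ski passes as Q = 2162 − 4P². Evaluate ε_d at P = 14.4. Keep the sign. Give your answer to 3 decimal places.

At P = 14.4, Q = 1332.560.
dQ/dP = −8P = -115.200.
ε = (dQ/dP)(P/Q) = (-115.200)(14.4/1332.560).
|ε| > 1, so demand is elastic at this price.

-1.245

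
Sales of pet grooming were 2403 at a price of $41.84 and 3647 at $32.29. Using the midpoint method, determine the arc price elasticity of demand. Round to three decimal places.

-1.596

ΔQ = 3647 − 2403 = 1244; ΔP = 32.29 − 41.84 = -9.55.
Midpoints: P̄ = 37.06, Q̄ = 3025.0.
ε = (ΔQ/ΔP)(P̄/Q̄) = (1244/-9.55)(37.06/3025.0).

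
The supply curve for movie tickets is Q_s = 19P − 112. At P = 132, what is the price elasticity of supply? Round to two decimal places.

1.05

At P = 132, Q_s = 2396.
dQ_s/dP = 19.
ε_s = (dQ_s/dP)(P/Q_s) = (19)(132/2396).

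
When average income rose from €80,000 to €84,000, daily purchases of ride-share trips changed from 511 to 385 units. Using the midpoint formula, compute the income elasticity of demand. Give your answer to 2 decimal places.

-5.77

ΔQ = -126, ΔI = 4000. Midpoints: Ī = 82,000, Q̄ = 448.0.
ε_I = (ΔQ/ΔI)(Ī/Q̄) = (-126/4000)(82000/448.0).
ε_I < 0, so the good is inferior.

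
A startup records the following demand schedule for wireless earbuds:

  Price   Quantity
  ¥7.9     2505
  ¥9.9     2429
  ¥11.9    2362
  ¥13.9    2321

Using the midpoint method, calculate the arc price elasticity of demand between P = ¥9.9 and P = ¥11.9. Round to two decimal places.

At P = 9.9, Q = 2429; at P = 11.9, Q = 2362.
ΔQ = -67, ΔP = 2.0. Midpoints: P̄ = 10.90, Q̄ = 2395.5.
ε = (ΔQ/ΔP)(P̄/Q̄) = (-67/2.0)(10.90/2395.5).

-0.15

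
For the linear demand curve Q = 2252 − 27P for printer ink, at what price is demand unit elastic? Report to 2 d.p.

41.70

For linear demand Q = a − bP, ε = −bP/(a − bP). |ε| = 1 when bP = a − bP, i.e. P = a/(2b).
P = 2252/(2·27) = 2252/54 = 41.7037.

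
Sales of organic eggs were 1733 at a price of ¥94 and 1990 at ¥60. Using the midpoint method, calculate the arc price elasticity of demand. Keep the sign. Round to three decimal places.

-0.313

ΔQ = 1990 − 1733 = 257; ΔP = 60 − 94 = -34.
Midpoints: P̄ = 77.00, Q̄ = 1861.5.
ε = (ΔQ/ΔP)(P̄/Q̄) = (257/-34)(77.00/1861.5).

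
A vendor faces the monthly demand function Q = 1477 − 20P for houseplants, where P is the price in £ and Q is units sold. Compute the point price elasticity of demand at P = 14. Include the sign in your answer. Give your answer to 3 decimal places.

-0.234

At P = 14, Q = 1197.
dQ/dP = −20.
ε = (dQ/dP)(P/Q) = (-20)(14/1197).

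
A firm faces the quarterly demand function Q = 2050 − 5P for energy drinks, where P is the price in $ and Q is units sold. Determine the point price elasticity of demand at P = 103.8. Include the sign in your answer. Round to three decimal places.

-0.339

At P = 103.8, Q = 1531.
dQ/dP = −5.
ε = (dQ/dP)(P/Q) = (-5)(103.8/1531).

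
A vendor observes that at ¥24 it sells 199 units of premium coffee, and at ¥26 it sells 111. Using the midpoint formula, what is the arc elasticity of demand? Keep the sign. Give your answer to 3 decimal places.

ΔQ = 111 − 199 = -88; ΔP = 26 − 24 = 2.
Midpoints: P̄ = 25.00, Q̄ = 155.0.
ε = (ΔQ/ΔP)(P̄/Q̄) = (-88/2)(25.00/155.0).

-7.097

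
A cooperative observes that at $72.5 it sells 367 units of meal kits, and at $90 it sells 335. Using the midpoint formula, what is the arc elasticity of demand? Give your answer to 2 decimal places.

-0.42

ΔQ = 335 − 367 = -32; ΔP = 90 − 72.5 = 17.5.
Midpoints: P̄ = 81.25, Q̄ = 351.0.
ε = (ΔQ/ΔP)(P̄/Q̄) = (-32/17.5)(81.25/351.0).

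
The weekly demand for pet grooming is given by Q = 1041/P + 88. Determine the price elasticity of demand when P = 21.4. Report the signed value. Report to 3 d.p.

-0.356

At P = 21.4, Q = 136.645.
dQ/dP = −1041/P² = -2.273.
ε = (dQ/dP)(P/Q) = (-2.273)(21.4/136.645).
|ε| < 1, so demand is inelastic at this price.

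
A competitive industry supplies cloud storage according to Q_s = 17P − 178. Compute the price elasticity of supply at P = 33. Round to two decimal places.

1.46

At P = 33, Q_s = 383.
dQ_s/dP = 17.
ε_s = (dQ_s/dP)(P/Q_s) = (17)(33/383).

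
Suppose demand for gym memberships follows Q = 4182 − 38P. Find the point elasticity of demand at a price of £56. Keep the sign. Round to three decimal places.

-1.036

At P = 56, Q = 2054.
dQ/dP = −38.
ε = (dQ/dP)(P/Q) = (-38)(56/2054).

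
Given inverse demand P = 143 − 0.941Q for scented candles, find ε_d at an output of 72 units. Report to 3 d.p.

At Q = 72, P = 143 − 0.941(72) = 75.25.
dP/dQ = −0.941, so dQ/dP = 1/(−0.941) = -1.063.
ε = (dQ/dP)(P/Q) = (-1.063)(75.25/72).

-1.111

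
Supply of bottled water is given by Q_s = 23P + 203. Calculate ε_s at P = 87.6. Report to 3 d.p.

0.908

At P = 87.6, Q_s = 2217.80.
dQ_s/dP = 23.
ε_s = (dQ_s/dP)(P/Q_s) = (23)(87.6/2217.80).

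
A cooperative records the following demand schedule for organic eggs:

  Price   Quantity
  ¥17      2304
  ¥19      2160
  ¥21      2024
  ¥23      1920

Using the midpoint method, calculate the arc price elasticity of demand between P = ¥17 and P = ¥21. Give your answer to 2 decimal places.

-0.61

At P = 17, Q = 2304; at P = 21, Q = 2024.
ΔQ = -280, ΔP = 4. Midpoints: P̄ = 19.00, Q̄ = 2164.0.
ε = (ΔQ/ΔP)(P̄/Q̄) = (-280/4)(19.00/2164.0).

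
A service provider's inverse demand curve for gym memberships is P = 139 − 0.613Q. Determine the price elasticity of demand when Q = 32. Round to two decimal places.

-6.09

At Q = 32, P = 139 − 0.613(32) = 119.38.
dP/dQ = −0.613, so dQ/dP = 1/(−0.613) = -1.631.
ε = (dQ/dP)(P/Q) = (-1.631)(119.38/32).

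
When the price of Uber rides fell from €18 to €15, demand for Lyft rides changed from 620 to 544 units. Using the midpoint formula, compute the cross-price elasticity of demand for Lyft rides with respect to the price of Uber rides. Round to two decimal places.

0.72

ΔQ_x = 544 − 620 = -76; ΔP_y = 15 − 18 = -3.
Midpoints: P̄_y = 16.50, Q̄_x = 582.0.
ε_xy = (ΔQ_x/ΔP_y)(P̄_y/Q̄_x) = (-76/-3)(16.50/582.0).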